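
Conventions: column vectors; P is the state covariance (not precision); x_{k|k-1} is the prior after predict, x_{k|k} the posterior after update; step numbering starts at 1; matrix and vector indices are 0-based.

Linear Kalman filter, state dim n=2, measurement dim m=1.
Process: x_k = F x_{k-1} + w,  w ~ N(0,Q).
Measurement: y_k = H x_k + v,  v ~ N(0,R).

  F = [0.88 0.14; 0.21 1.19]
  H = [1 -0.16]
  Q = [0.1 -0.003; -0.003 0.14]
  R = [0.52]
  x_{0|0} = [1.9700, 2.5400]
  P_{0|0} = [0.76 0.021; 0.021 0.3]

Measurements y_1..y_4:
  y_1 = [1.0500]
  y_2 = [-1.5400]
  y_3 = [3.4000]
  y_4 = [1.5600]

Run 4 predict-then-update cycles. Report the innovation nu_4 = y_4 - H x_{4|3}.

step 1: x^-=[2.0892, 3.4363]  P^-=[0.6996 0.2100; 0.2100 0.6088]  S=[1.1680]  K=[0.5702; 0.0964]  nu=[-0.4894]  x^+=[1.8101, 3.3891]  P^+=[0.3198 0.1458; 0.1458 0.5980]
step 2: x^-=[2.0674, 4.4132]  P^-=[0.3953 0.3127; 0.3127 1.0738]  S=[0.8428]  K=[0.4097; 0.1672]  nu=[-2.9013]  x^+=[0.8787, 3.9281]  P^+=[0.2539 0.2550; 0.2550 1.0502]
step 3: x^-=[1.3231, 4.8589]  P^-=[0.3800 0.4934; 0.4934 1.7659]  S=[0.7873]  K=[0.3824; 0.2678]  nu=[2.8543]  x^+=[2.4146, 5.6233]  P^+=[0.2649 0.4128; 0.4128 1.7094]
step 4: x^-=[2.9121, 7.1988]  P^-=[0.4403 0.7751; 0.7751 2.7786]  S=[0.7834]  K=[0.4038; 0.4219]  nu=[-0.2003]  x^+=[2.8312, 7.1143]  P^+=[0.3126 0.6417; 0.6417 2.6392]

innov = [-0.2003]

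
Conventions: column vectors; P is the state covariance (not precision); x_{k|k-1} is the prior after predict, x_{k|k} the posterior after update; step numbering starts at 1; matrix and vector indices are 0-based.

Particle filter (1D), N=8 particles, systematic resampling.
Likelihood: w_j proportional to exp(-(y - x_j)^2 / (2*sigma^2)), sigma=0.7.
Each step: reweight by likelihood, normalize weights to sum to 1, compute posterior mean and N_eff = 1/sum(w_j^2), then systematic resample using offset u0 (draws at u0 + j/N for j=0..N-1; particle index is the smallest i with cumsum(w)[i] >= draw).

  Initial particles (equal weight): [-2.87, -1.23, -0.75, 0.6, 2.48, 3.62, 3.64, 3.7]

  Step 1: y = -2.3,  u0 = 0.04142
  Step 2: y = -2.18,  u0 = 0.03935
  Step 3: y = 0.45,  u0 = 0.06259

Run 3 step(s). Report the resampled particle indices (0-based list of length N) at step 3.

resampled_idx = [6, 6, 6, 6, 7, 7, 7, 7]

step 1: w=[0.6437, 0.2788, 0.0773, 0.0002, 0.0000, 0.0000, 0.0000, 0.0000]  mean=-2.2483  Neff=2.0076  idx=[0, 0, 0, 0, 0, 1, 1, 1]
step 2: w=[0.1441, 0.1441, 0.1441, 0.1441, 0.1441, 0.0932, 0.0932, 0.0932]  mean=-2.4113  Neff=7.7016  idx=[0, 1, 2, 2, 3, 4, 5, 7]
step 3: w=[0.0001, 0.0001, 0.0001, 0.0001, 0.0001, 0.0001, 0.4997, 0.4997]  mean=-1.2311  Neff=2.0028  idx=[6, 6, 6, 6, 7, 7, 7, 7]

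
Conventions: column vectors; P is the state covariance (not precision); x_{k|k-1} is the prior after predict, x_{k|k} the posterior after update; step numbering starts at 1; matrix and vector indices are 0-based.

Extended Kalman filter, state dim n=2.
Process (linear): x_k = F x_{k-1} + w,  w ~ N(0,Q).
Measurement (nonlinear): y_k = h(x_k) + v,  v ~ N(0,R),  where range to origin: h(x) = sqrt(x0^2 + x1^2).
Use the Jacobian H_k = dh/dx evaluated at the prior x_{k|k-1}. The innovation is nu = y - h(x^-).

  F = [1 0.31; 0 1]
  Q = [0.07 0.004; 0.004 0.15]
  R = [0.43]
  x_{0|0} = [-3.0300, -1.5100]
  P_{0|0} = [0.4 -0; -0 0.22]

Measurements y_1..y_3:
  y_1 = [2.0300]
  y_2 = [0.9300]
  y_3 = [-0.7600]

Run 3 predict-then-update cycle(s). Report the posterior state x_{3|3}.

step 1: x^-=[-3.4981, -1.5100]  P^-=[0.4911 0.0722; 0.0722 0.3700]  H_jac=[-0.9181 -0.3963]  S=[0.9547]  K=[-0.5023; -0.2230]  nu=[-1.7801]  x^+=[-2.6039, -1.1130]  P^+=[0.2503 -0.0348; -0.0348 0.3225]
step 2: x^-=[-2.9490, -1.1130]  P^-=[0.3297 0.0692; 0.0692 0.4725]  H_jac=[-0.9356 -0.3531]  S=[0.8232]  K=[-0.4044; -0.2813]  nu=[-2.2220]  x^+=[-2.0504, -0.4879]  P^+=[0.1951 -0.0244; -0.0244 0.4074]
step 3: x^-=[-2.2016, -0.4879]  P^-=[0.2891 0.1058; 0.1058 0.5574]  H_jac=[-0.9763 -0.2163]  S=[0.7763]  K=[-0.3930; -0.2884]  nu=[-3.0150]  x^+=[-1.0166, 0.3817]  P^+=[0.1692 0.0178; 0.0178 0.4928]

x_post = [-1.0166, 0.3817]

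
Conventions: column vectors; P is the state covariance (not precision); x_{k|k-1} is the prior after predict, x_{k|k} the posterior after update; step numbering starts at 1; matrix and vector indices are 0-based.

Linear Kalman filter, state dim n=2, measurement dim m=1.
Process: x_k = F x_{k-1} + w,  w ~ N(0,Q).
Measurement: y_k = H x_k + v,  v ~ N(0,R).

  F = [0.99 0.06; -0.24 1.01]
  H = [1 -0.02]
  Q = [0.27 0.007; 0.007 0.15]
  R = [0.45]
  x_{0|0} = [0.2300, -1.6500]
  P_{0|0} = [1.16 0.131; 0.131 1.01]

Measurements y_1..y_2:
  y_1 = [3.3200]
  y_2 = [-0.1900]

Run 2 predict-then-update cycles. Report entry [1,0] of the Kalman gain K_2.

K[1,0] = -0.0293

step 1: x^-=[0.1287, -1.7217]  P^-=[1.4261 -0.0783; -0.0783 1.1836]  S=[1.8797]  K=[0.7595; -0.0543]  nu=[3.1569]  x^+=[2.5264, -1.8930]  P^+=[0.3418 -0.0009; -0.0009 1.1781]
step 2: x^-=[2.3876, -2.5182]  P^-=[0.6091 -0.0037; -0.0037 1.3719]  S=[1.0598]  K=[0.5748; -0.0293]  nu=[-2.6279]  x^+=[0.8770, -2.4411]  P^+=[0.2589 0.0142; 0.0142 1.3709]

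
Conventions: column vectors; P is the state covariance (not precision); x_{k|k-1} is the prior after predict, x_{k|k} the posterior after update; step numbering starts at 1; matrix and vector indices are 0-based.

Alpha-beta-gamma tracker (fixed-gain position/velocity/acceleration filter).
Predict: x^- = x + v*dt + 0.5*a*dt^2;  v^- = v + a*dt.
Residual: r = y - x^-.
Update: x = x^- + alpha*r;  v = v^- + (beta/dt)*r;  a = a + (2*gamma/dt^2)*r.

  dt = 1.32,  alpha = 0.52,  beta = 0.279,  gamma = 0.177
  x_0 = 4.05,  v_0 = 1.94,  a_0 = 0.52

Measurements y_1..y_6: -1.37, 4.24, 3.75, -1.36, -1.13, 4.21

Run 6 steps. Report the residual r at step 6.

resid = 11.3768

step 1: x_pred=7.0638  r=-8.4338  x^+=2.6782  v^+=0.8438  a^+=-1.1935
step 2: x_pred=2.7523  r=1.4877  x^+=3.5259  v^+=-0.4172  a^+=-0.8912
step 3: x_pred=2.1988  r=1.5512  x^+=3.0054  v^+=-1.2657  a^+=-0.5761
step 4: x_pred=0.8328  r=-2.1928  x^+=-0.3074  v^+=-2.4896  a^+=-1.0216
step 5: x_pred=-4.4837  r=3.3537  x^+=-2.7398  v^+=-3.1292  a^+=-0.3402
step 6: x_pred=-7.1668  r=11.3768  x^+=-1.2509  v^+=-1.1737  a^+=1.9712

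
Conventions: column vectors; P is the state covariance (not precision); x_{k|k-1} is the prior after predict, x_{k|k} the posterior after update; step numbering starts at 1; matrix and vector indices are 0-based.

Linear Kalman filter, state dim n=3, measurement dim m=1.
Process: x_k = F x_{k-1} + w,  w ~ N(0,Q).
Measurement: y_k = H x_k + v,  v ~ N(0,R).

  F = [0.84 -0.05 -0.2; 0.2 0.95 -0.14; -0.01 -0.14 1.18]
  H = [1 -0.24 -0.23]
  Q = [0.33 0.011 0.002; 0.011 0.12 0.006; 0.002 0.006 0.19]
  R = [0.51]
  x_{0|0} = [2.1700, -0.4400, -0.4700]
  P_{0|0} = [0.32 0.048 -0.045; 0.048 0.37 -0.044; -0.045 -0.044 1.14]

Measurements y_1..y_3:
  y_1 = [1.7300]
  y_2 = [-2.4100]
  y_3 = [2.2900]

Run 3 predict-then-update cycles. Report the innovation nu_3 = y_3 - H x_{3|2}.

step 1: x^-=[1.9388, 0.0818, -0.5147]  P^-=[0.6125 0.1321 -0.3161; 0.1321 0.5215 -0.2948; -0.3161 -0.2948 1.8004]  S=[1.2973]  K=[0.5038; 0.0576; -0.5083]  nu=[-0.3075]  x^+=[1.7839, 0.0641, -0.3584]  P^+=[0.2833 0.0944 0.0161; 0.0944 0.5172 -0.2569; 0.0161 -0.2569 1.4652]
step 2: x^-=[1.5669, 0.4678, -0.4497]  P^-=[0.5713 0.1939 -0.3296; 0.1939 0.7302 -0.5981; -0.3296 -0.5981 2.3250]  S=[1.2389]  K=[0.4848; 0.1261; -0.5819]  nu=[-3.9681]  x^+=[-0.3567, -0.0327, 1.8592]  P^+=[0.2802 0.1182 0.0198; 0.1182 0.7104 -0.5072; 0.0198 -0.5072 1.9056]
step 3: x^-=[-0.6698, -0.3626, 2.2019]  P^-=[0.5790 0.2605 -0.4235; 0.2605 0.9884 -0.9821; -0.4235 -0.9821 3.0247]  S=[1.2673]  K=[0.4844; 0.1966; -0.6972]  nu=[3.3793]  x^+=[0.9670, 0.3017, -0.1541]  P^+=[0.2816 0.1398 0.0044; 0.1398 0.9395 -0.8084; 0.0044 -0.8084 2.4087]

innov = [3.3793]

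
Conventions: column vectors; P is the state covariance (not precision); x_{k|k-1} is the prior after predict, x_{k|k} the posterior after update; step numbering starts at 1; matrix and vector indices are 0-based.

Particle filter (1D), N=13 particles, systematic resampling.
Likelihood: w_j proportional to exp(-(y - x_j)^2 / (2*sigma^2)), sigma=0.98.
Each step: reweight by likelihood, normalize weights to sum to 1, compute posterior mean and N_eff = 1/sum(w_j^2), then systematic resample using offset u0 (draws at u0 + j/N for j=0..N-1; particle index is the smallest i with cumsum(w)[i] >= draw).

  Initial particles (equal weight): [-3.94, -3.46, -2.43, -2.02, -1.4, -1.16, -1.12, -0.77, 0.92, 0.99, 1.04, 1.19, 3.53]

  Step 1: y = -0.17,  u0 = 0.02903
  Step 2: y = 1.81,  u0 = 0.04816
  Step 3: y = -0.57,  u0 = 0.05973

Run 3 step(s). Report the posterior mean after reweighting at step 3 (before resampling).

step 1: w=[0.0001, 0.0008, 0.0151, 0.0363, 0.0981, 0.1295, 0.1348, 0.1788, 0.1162, 0.1071, 0.1006, 0.0823, 0.0002]  mean=-0.2733  Neff=8.3351  idx=[3, 4, 5, 5, 6, 6, 7, 7, 8, 9, 9, 10, 11]
step 2: w=[0.0001, 0.0013, 0.0027, 0.0027, 0.0031, 0.0031, 0.0084, 0.0084, 0.1772, 0.1886, 0.1886, 0.1966, 0.2192]  mean=0.9738  Neff=5.2782  idx=[8, 8, 8, 9, 9, 10, 10, 11, 11, 11, 12, 12, 12]
step 3: w=[0.0913, 0.0913, 0.0913, 0.0817, 0.0817, 0.0817, 0.0817, 0.0752, 0.0752, 0.0752, 0.0578, 0.0578, 0.0578]  mean=1.0168  Neff=12.7003  idx=[0, 1, 2, 3, 4, 5, 6, 6, 7, 9, 10, 11, 12]

post_mean = 1.0168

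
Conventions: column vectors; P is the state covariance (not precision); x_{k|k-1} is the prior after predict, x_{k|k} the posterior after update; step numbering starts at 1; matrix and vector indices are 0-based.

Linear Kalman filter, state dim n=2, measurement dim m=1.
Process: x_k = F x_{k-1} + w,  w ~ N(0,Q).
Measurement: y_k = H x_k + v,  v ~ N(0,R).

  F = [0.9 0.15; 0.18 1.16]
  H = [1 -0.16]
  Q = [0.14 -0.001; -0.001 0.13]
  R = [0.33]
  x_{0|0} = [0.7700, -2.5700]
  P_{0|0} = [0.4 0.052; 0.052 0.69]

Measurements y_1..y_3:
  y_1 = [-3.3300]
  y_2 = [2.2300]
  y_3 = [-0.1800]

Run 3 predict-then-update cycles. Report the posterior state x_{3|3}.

x_post = [-0.7364, -3.5532]

step 1: x^-=[0.3075, -2.8426]  P^-=[0.4936 0.2396; 0.2396 1.0931]  S=[0.7749]  K=[0.5875; 0.0834]  nu=[-4.0923]  x^+=[-2.0967, -3.1840]  P^+=[0.2261 0.2016; 0.2016 1.0877]
step 2: x^-=[-2.3646, -4.0709]  P^-=[0.4021 0.4408; 0.4408 1.6852]  S=[0.6341]  K=[0.5228; 0.2699]  nu=[3.9433]  x^+=[-0.3031, -3.0066]  P^+=[0.2287 0.3513; 0.3513 1.6390]
step 3: x^-=[-0.7238, -3.5422]  P^-=[0.4570 0.6975; 0.6975 2.4895]  S=[0.6275]  K=[0.5504; 0.4767]  nu=[-0.0230]  x^+=[-0.7364, -3.5532]  P^+=[0.2669 0.5328; 0.5328 2.3469]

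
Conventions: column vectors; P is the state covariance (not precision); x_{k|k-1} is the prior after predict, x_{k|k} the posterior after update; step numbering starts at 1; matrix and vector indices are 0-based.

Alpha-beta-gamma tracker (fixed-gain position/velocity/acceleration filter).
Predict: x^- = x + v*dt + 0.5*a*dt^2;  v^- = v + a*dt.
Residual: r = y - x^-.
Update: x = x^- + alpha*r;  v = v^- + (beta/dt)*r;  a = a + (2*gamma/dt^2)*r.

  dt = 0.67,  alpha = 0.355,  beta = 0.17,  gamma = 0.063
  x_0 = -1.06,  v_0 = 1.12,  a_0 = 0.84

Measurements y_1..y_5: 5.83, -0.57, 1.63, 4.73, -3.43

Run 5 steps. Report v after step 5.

step 1: x_pred=-0.1211  r=5.9511  x^+=1.9916  v^+=3.1928  a^+=2.5104
step 2: x_pred=4.6942  r=-5.2642  x^+=2.8254  v^+=3.5390  a^+=1.0328
step 3: x_pred=5.4284  r=-3.7984  x^+=4.0799  v^+=3.2673  a^+=-0.0333
step 4: x_pred=6.2615  r=-1.5315  x^+=5.7178  v^+=2.8563  a^+=-0.4632
step 5: x_pred=7.5276  r=-10.9576  x^+=3.6376  v^+=-0.2343  a^+=-3.5389

v_post = -0.2343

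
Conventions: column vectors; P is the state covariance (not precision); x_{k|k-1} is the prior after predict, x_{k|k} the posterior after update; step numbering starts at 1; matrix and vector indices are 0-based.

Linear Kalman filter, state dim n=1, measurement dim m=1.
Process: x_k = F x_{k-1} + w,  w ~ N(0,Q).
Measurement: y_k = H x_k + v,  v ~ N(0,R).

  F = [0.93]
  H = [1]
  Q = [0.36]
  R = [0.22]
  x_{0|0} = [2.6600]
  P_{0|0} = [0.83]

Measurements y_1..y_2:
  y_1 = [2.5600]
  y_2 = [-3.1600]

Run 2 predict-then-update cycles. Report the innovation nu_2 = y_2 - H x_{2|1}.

step 1: x^-=[2.4738]  P^-=[1.0779]  S=[1.2979]  K=[0.8305]  nu=[0.0862]  x^+=[2.5454]  P^+=[0.1827]
step 2: x^-=[2.3672]  P^-=[0.5180]  S=[0.7380]  K=[0.7019]  nu=[-5.5272]  x^+=[-1.5124]  P^+=[0.1544]

innov = [-5.5272]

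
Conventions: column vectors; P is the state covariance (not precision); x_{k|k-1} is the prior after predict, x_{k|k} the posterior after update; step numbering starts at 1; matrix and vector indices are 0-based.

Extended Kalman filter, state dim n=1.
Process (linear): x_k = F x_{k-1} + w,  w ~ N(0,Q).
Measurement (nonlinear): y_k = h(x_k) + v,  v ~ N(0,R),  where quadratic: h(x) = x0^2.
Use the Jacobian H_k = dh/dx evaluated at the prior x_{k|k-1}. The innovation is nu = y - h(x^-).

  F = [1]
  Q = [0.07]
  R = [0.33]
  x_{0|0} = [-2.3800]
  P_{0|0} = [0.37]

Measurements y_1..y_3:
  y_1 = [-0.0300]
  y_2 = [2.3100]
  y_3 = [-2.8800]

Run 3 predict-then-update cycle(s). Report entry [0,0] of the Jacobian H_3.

step 1: x^-=[-2.3800]  P^-=[0.4400]  H_jac=[-4.7600]  S=[10.2993]  K=[-0.2034]  nu=[-5.6944]  x^+=[-1.2220]  P^+=[0.0141]
step 2: x^-=[-1.2220]  P^-=[0.0841]  H_jac=[-2.4441]  S=[0.8324]  K=[-0.2469]  nu=[0.8166]  x^+=[-1.4237]  P^+=[0.0333]
step 3: x^-=[-1.4237]  P^-=[0.1033]  H_jac=[-2.8474]  S=[1.1679]  K=[-0.2520]  nu=[-4.9069]  x^+=[-0.1873]  P^+=[0.0292]

H_jac[0,0] = -2.8474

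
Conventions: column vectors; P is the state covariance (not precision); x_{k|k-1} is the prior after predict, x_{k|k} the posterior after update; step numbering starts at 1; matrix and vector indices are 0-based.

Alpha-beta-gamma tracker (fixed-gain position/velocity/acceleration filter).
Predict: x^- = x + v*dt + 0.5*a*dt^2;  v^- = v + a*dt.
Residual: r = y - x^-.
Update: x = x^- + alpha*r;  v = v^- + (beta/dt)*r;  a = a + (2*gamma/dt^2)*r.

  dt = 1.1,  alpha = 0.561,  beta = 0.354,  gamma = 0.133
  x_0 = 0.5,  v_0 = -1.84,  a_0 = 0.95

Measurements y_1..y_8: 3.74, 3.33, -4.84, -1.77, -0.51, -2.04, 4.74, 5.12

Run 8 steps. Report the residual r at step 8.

step 1: x_pred=-0.9493  r=4.6893  x^+=1.6814  v^+=0.7141  a^+=1.9809
step 2: x_pred=3.6653  r=-0.3353  x^+=3.4772  v^+=2.7851  a^+=1.9071
step 3: x_pred=7.6947  r=-12.5347  x^+=0.6627  v^+=0.8491  a^+=-0.8484
step 4: x_pred=1.0834  r=-2.8534  x^+=-0.5173  v^+=-1.0024  a^+=-1.4757
step 5: x_pred=-2.5128  r=2.0028  x^+=-1.3892  v^+=-1.9812  a^+=-1.0354
step 6: x_pred=-4.1949  r=2.1549  x^+=-2.9860  v^+=-2.4266  a^+=-0.5617
step 7: x_pred=-5.9951  r=10.7351  x^+=0.0273  v^+=0.4103  a^+=1.7983
step 8: x_pred=1.5666  r=3.5534  x^+=3.5601  v^+=3.5320  a^+=2.5794

resid = 3.5534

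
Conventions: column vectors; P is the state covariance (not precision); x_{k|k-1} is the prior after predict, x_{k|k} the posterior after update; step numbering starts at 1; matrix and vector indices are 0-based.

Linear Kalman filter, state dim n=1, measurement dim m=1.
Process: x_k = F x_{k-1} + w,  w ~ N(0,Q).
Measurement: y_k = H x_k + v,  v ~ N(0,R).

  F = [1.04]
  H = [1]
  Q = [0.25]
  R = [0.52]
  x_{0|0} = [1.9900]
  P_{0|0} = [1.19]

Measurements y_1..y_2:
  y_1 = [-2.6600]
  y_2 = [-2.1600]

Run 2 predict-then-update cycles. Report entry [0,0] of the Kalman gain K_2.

K[0,0] = 0.5631

step 1: x^-=[2.0696]  P^-=[1.5371]  S=[2.0571]  K=[0.7472]  nu=[-4.7296]  x^+=[-1.4644]  P^+=[0.3886]
step 2: x^-=[-1.5230]  P^-=[0.6703]  S=[1.1903]  K=[0.5631]  nu=[-0.6370]  x^+=[-1.8817]  P^+=[0.2928]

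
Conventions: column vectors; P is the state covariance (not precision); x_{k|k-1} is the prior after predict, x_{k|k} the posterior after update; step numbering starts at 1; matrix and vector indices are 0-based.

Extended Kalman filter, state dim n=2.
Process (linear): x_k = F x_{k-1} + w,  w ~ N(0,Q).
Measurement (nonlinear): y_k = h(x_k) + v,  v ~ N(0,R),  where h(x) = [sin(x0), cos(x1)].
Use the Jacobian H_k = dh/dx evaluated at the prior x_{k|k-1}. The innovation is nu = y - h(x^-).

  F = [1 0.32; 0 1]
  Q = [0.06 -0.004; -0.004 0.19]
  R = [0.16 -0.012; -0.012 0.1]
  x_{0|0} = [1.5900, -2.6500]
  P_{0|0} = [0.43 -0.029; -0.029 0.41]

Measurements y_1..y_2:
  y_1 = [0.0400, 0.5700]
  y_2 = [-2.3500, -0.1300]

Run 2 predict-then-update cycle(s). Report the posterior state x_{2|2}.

step 1: x^-=[0.7420, -2.6500]  P^-=[0.5134 0.0982; 0.0982 0.6000]  H_jac=[0.7371 0.0000; 0.0000 0.4720]  S=[0.4390 0.0222; 0.0222 0.2337]  K=[0.8562 0.1171; 0.1042 1.2021]  nu=[-0.6358, 1.4516]  x^+=[0.3677, -0.9713]  P^+=[0.1839 0.0030; 0.0030 0.2520]
step 2: x^-=[0.0568, -0.9713]  P^-=[0.2717 0.0797; 0.0797 0.4420]  H_jac=[0.9984 0.0000; 0.0000 0.8256]  S=[0.4308 0.0537; 0.0537 0.4013]  K=[0.6195 0.0811; 0.0726 0.8997]  nu=[-2.4068, -0.6942]  x^+=[-1.4905, -1.7705]  P^+=[0.0983 0.0008; 0.0008 0.1079]

x_post = [-1.4905, -1.7705]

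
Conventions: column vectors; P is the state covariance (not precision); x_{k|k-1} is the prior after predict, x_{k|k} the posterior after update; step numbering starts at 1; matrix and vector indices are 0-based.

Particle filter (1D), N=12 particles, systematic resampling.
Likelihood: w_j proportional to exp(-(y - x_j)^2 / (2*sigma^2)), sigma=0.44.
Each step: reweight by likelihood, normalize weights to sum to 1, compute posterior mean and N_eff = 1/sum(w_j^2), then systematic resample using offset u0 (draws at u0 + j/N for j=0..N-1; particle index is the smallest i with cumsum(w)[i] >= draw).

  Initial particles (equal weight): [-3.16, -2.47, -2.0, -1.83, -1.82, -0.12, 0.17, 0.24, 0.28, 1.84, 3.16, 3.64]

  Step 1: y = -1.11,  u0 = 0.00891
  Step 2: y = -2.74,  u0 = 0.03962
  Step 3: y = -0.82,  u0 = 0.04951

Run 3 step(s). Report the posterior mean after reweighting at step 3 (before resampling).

post_mean = -1.8626

step 1: w=[0.0000, 0.0108, 0.1654, 0.3353, 0.3479, 0.1018, 0.0186, 0.0116, 0.0087, 0.0000, 0.0000, 0.0000]  mean=-1.6081  Neff=3.6785  idx=[1, 2, 2, 3, 3, 3, 3, 4, 4, 4, 4, 5]
step 2: w=[0.3706, 0.1088, 0.1088, 0.0527, 0.0527, 0.0527, 0.0527, 0.0503, 0.0503, 0.0503, 0.0503, 0.0000]  mean=-2.1021  Neff=5.4881  idx=[0, 0, 0, 0, 1, 1, 2, 3, 5, 6, 8, 10]
step 3: w=[0.0020, 0.0020, 0.0020, 0.0020, 0.0607, 0.0607, 0.0607, 0.1587, 0.1587, 0.1587, 0.1671, 0.1671]  mean=-1.8626  Neff=7.0211  idx=[4, 6, 7, 7, 8, 8, 9, 9, 10, 10, 11, 11]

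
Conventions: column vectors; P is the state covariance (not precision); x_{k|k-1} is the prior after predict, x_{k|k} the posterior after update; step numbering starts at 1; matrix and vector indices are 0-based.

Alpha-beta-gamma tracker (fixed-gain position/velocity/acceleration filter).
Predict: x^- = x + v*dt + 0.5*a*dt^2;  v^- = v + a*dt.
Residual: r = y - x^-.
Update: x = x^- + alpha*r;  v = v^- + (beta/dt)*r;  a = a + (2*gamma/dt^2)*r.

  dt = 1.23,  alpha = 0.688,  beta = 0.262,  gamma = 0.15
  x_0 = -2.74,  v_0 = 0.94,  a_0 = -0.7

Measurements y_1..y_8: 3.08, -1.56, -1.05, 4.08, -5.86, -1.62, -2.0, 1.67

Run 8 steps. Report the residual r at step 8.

step 1: x_pred=-2.1133  r=5.1933  x^+=1.4597  v^+=1.1852  a^+=0.3298
step 2: x_pred=3.1670  r=-4.7270  x^+=-0.0852  v^+=0.5840  a^+=-0.6075
step 3: x_pred=0.1736  r=-1.2236  x^+=-0.6682  v^+=-0.4239  a^+=-0.8502
step 4: x_pred=-1.8327  r=5.9127  x^+=2.2352  v^+=-0.2101  a^+=0.3223
step 5: x_pred=2.2206  r=-8.0806  x^+=-3.3389  v^+=-1.5349  a^+=-1.2800
step 6: x_pred=-6.1951  r=4.5751  x^+=-3.0474  v^+=-2.1348  a^+=-0.3728
step 7: x_pred=-5.9553  r=3.9553  x^+=-3.2340  v^+=-1.7509  a^+=0.4115
step 8: x_pred=-5.0763  r=6.7463  x^+=-0.4349  v^+=0.1923  a^+=1.7493

resid = 6.7463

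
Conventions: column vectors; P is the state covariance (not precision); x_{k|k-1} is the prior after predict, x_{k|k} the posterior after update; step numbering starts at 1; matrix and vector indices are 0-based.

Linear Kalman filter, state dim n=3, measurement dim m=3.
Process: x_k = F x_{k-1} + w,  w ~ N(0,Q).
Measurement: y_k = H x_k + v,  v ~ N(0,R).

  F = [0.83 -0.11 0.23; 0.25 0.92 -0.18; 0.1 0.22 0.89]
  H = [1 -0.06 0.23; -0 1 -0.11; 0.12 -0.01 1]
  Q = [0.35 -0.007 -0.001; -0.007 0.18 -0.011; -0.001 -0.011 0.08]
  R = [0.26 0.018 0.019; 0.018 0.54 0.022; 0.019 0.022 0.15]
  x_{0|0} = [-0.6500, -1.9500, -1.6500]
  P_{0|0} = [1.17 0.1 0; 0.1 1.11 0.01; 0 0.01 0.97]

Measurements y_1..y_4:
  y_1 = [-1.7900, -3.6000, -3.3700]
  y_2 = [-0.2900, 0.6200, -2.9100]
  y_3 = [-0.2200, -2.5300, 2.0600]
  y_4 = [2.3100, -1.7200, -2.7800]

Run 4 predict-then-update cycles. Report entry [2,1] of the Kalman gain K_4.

K[2,1] = 0.0035

step 1: x^-=[-0.7045, -1.6595, -1.9625]  P^-=[1.2020 0.1592 0.2845; 0.1592 1.2667 0.1100; 0.2845 0.1100 0.9221]  S=[1.6241 0.0726 0.6588; 0.0726 1.7937 0.0334; 0.6588 0.0334 1.1552]  K=[0.8108 0.0402 -0.0938; 0.0038 0.6979 0.0785; -0.0435 -0.0093 0.8518]  nu=[-0.7337, -2.1564, -1.3396]  x^+=[-1.2605, -3.2722, -3.0516]  P^+=[0.2171 0.0317 -0.0235; 0.0317 0.3816 0.0272; -0.0235 0.0272 0.1298]
step 2: x^-=[-1.3881, -2.7763, -3.5619]  P^-=[0.4949 0.0258 0.0206; 0.0258 0.5285 0.0719; 0.0206 0.0719 0.2114]  S=[0.7724 0.0215 0.1436; 0.0215 1.0552 0.0683; 0.1436 0.0683 0.3720]  K=[0.6519 0.0116 -0.0394; -0.0194 0.4869 0.1056; -0.0241 0.0090 0.5806]  nu=[1.7508, 3.0045, 0.7907]  x^+=[-0.2432, -1.2639, -3.1179]  P^+=[0.1731 0.0156 -0.0139; 0.0156 0.2679 0.0270; -0.0139 0.0270 0.0888]
step 3: x^-=[-0.7799, -0.6624, -3.0773]  P^-=[0.4677 0.0171 0.0159; 0.0171 0.4199 0.0538; 0.0159 0.0538 0.1738]  S=[0.7421 0.0165 0.1280; 0.0165 0.9502 0.0544; 0.1280 0.0544 0.3333]  K=[0.6389 0.0069 -0.0310; -0.0197 0.4307 0.0923; -0.0211 0.0064 0.5326]  nu=[1.2280, -2.2061, 5.2243]  x^+=[-0.1725, -1.1548, -0.3346]  P^+=[0.1693 0.0131 -0.0125; 0.0131 0.2369 0.0237; -0.0125 0.0237 0.0814]
step 4: x^-=[-0.0931, -1.0453, -0.5691]  P^-=[0.4654 0.0171 0.0156; 0.0171 0.3930 0.0460; 0.0156 0.0460 0.1653]  S=[0.7394 0.0165 0.1259; 0.0165 0.9249 0.0478; 0.1259 0.0478 0.3248]  K=[0.6377 0.0068 -0.0289; -0.0176 0.4156 0.0815; -0.0200 0.0035 0.5204]  nu=[2.4713, -0.7373, -2.2102]  x^+=[1.5416, -1.5755, -1.7713]  P^+=[0.1690 0.0131 -0.0122; 0.0131 0.2283 0.0217; -0.0122 0.0217 0.0794]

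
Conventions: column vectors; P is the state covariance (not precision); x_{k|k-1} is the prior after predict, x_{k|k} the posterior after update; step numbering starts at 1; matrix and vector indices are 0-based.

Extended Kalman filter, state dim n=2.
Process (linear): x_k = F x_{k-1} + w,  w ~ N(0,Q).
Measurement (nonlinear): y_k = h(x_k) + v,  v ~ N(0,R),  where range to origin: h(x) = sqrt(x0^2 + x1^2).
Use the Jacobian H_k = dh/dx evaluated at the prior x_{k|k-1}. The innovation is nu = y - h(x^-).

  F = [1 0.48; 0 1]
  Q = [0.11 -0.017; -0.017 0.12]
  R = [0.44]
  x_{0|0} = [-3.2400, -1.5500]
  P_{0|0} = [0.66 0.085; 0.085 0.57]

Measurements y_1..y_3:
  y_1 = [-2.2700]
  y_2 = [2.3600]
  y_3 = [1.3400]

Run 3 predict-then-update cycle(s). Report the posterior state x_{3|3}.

step 1: x^-=[-3.9840, -1.5500]  P^-=[0.9829 0.3416; 0.3416 0.6900]  H_jac=[-0.9320 -0.3626]  S=[1.6153]  K=[-0.6438; -0.3520]  nu=[-6.5449]  x^+=[0.2295, 0.7536]  P^+=[0.3135 -0.0244; -0.0244 0.4899]
step 2: x^-=[0.5913, 0.7536]  P^-=[0.5129 0.1937; 0.1937 0.6099]  H_jac=[0.6173 0.7868]  S=[1.2011]  K=[0.3905; 0.4991]  nu=[1.4021]  x^+=[1.1388, 1.4534]  P^+=[0.3297 -0.0403; -0.0403 0.3107]
step 3: x^-=[1.8364, 1.4534]  P^-=[0.4726 0.0918; 0.0918 0.4307]  H_jac=[0.7841 0.6206]  S=[0.9859]  K=[0.4337; 0.3442]  nu=[-1.0019]  x^+=[1.4018, 1.1085]  P^+=[0.2872 -0.0553; -0.0553 0.3140]

x_post = [1.4018, 1.1085]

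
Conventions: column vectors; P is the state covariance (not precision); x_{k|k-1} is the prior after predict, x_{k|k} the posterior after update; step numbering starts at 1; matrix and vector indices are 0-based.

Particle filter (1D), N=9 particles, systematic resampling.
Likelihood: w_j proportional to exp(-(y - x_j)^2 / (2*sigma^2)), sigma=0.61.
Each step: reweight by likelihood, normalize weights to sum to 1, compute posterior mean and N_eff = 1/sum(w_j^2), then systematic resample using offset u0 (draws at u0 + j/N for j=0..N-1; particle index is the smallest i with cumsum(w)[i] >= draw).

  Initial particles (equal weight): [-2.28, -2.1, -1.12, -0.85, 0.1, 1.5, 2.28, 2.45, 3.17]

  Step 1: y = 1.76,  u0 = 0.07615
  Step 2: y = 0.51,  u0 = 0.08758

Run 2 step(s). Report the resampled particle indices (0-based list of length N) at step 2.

step 1: w=[0.0000, 0.0000, 0.0000, 0.0000, 0.0111, 0.4095, 0.3118, 0.2365, 0.0310]  mean=2.0041  Neff=3.1058  idx=[5, 5, 5, 5, 6, 6, 7, 7, 7]
step 2: w=[0.2391, 0.2391, 0.2391, 0.2391, 0.0133, 0.0133, 0.0057, 0.0057, 0.0057]  mean=1.5369  Neff=4.3639  idx=[0, 0, 1, 1, 2, 2, 3, 3, 5]

resampled_idx = [0, 0, 1, 1, 2, 2, 3, 3, 5]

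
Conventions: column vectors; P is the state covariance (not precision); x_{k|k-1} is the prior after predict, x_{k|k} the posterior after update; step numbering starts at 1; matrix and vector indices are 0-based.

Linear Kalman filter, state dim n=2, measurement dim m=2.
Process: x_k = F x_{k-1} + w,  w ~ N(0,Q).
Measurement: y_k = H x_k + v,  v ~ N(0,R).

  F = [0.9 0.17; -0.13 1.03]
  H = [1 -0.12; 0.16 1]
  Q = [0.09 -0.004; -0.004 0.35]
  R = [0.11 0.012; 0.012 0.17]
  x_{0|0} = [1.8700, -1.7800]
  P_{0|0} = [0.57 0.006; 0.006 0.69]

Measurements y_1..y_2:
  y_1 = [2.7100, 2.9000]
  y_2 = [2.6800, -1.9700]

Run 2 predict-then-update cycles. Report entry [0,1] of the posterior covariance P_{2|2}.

P_post[0,1] = 0.0084

step 1: x^-=[1.3804, -2.0765]  P^-=[0.5735 0.0556; 0.0556 1.0900]  S=[0.6858 0.0274; 0.0274 1.2925]  K=[0.8226 0.0965; -0.1439 0.8533]  nu=[1.0804, 4.7556]  x^+=[2.7281, 1.8260]  P^+=[0.0930 0.0114; 0.0114 0.1415]
step 2: x^-=[2.7657, 1.5261]  P^-=[0.1729 0.0202; 0.0202 0.4986]  S=[0.2852 -0.0004; -0.0004 0.6795]  K=[0.5978 0.0708; -0.1380 0.7385]  nu=[0.0974, -3.9387]  x^+=[2.5453, -1.3960]  P^+=[0.0676 0.0084; 0.0084 0.1225]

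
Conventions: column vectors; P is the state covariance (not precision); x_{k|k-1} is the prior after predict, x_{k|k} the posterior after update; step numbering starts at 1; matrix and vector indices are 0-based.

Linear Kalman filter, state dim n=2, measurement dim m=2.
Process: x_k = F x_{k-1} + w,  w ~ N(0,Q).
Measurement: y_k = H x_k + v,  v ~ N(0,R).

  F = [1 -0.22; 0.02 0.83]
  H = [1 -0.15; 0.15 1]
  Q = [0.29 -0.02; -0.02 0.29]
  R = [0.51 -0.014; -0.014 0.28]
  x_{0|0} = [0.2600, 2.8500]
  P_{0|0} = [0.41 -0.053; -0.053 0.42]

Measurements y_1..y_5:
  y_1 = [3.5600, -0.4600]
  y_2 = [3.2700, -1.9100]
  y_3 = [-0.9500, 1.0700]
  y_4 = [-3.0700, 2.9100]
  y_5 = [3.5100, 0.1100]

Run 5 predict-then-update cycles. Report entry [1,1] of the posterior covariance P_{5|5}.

P_post[1,1] = 0.1663

step 1: x^-=[-0.3670, 2.3707]  P^-=[0.7436 -0.1322; -0.1322 0.5777]  S=[1.3063 -0.1184; -0.1184 0.8348]  K=[0.5898 0.0588; -0.1084 0.6529]  nu=[4.2826, -2.7756]  x^+=[1.9955, 0.0941]  P^+=[0.2946 -0.0360; -0.0360 0.1897]
step 2: x^-=[1.9748, 0.1180]  P^-=[0.6096 -0.0784; -0.0784 0.4196]  S=[1.1526 -0.0622; -0.0622 0.6898]  K=[0.5428 0.0678; -0.0912 0.5830]  nu=[1.3129, -2.3243]  x^+=[2.5299, -1.3569]  P^+=[0.2715 -0.0293; -0.0293 0.1689]
step 3: x^-=[2.8284, -1.0756]  P^-=[0.5825 -0.0696; -0.0696 0.4055]  S=[1.1226 -0.0555; -0.0555 0.6777]  K=[0.5317 0.0697; -0.0877 0.5757]  nu=[-3.9397, 1.7213]  x^+=[0.8537, 0.2612]  P^+=[0.2660 -0.0278; -0.0278 0.1666]
step 4: x^-=[0.7962, 0.2338]  P^-=[0.5763 -0.0681; -0.0681 0.4040]  S=[1.1158 -0.0547; -0.0547 0.6765]  K=[0.5291 0.0699; -0.0871 0.5750]  nu=[-3.8312, 2.5567]  x^+=[-1.0519, 2.0377]  P^+=[0.2647 -0.0275; -0.0275 0.1663]
step 5: x^-=[-1.5002, 1.6703]  P^-=[0.5749 -0.0678; -0.0678 0.4038]  S=[1.1143 -0.0546; -0.0546 0.6764]  K=[0.5285 0.0699; -0.0870 0.5749]  nu=[5.2608, -1.3352]  x^+=[1.1866, 0.4448]  P^+=[0.2644 -0.0275; -0.0275 0.1663]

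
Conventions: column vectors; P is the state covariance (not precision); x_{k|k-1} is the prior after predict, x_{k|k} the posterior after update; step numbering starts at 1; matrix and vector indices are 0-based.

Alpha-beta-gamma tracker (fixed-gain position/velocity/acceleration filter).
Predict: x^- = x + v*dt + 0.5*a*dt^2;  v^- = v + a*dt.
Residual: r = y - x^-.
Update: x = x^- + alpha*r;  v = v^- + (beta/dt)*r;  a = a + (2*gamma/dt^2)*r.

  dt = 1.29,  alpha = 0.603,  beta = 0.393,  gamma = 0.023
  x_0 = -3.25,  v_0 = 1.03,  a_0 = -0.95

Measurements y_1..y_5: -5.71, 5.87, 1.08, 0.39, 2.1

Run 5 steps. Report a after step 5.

step 1: x_pred=-2.7117  r=-2.9983  x^+=-4.5197  v^+=-1.1089  a^+=-1.0329
step 2: x_pred=-6.8096  r=12.6796  x^+=0.8362  v^+=1.4215  a^+=-0.6824
step 3: x_pred=2.1022  r=-1.0222  x^+=1.4858  v^+=0.2298  a^+=-0.7106
step 4: x_pred=1.1910  r=-0.8010  x^+=0.7080  v^+=-0.9309  a^+=-0.7328
step 5: x_pred=-1.1026  r=3.2026  x^+=0.8286  v^+=-0.9005  a^+=-0.6443

a_post = -0.6443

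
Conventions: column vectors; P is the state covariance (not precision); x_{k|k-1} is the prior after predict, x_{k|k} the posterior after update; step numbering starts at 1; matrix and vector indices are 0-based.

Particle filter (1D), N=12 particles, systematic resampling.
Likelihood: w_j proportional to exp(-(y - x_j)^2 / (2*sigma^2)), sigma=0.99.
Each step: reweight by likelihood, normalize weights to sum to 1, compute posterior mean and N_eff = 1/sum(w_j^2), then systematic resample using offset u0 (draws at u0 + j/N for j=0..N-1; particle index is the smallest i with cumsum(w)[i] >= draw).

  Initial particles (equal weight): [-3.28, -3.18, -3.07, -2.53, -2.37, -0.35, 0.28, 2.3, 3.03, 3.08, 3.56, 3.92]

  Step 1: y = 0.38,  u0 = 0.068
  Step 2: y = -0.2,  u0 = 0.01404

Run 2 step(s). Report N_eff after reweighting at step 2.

N_eff = 10.0682

step 1: w=[0.0005, 0.0008, 0.0011, 0.0066, 0.0105, 0.3794, 0.4954, 0.0759, 0.0138, 0.0121, 0.0029, 0.0008]  mean=0.2238  Neff=2.5273  idx=[5, 5, 5, 5, 6, 6, 6, 6, 6, 6, 7, 9]
step 2: w=[0.1059, 0.1059, 0.1059, 0.1059, 0.0953, 0.0953, 0.0953, 0.0953, 0.0953, 0.0953, 0.0044, 0.0004]  mean=0.0233  Neff=10.0682  idx=[0, 0, 1, 2, 3, 4, 4, 5, 6, 7, 8, 9]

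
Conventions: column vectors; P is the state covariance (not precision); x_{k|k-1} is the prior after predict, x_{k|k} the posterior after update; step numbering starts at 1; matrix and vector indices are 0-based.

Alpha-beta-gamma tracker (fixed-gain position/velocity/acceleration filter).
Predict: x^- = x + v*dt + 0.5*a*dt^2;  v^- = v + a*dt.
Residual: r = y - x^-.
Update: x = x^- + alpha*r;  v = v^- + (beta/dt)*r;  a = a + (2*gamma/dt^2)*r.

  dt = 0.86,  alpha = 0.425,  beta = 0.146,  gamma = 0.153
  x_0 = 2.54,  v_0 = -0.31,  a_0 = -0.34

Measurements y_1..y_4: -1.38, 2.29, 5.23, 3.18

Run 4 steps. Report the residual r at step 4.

resid = 2.1917

step 1: x_pred=2.1477  r=-3.5277  x^+=0.6484  v^+=-1.2013  a^+=-1.7995
step 2: x_pred=-1.0502  r=3.3402  x^+=0.3694  v^+=-2.1818  a^+=-0.4176
step 3: x_pred=-1.6614  r=6.8914  x^+=1.2675  v^+=-1.3710  a^+=2.4336
step 4: x_pred=0.9883  r=2.1917  x^+=1.9198  v^+=1.0940  a^+=3.3404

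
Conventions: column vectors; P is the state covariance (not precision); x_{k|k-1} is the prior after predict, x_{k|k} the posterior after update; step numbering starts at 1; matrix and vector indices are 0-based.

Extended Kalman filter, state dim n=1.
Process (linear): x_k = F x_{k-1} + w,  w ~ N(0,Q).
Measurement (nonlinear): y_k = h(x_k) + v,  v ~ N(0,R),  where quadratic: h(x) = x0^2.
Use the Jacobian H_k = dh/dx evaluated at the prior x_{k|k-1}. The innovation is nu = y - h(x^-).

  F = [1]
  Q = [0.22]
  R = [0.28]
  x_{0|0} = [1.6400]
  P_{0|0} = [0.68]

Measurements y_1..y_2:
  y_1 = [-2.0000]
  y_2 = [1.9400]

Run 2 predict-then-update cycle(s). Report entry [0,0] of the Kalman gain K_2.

step 1: x^-=[1.6400]  P^-=[0.9000]  H_jac=[3.2800]  S=[9.9626]  K=[0.2963]  nu=[-4.6896]  x^+=[0.2504]  P^+=[0.0253]
step 2: x^-=[0.2504]  P^-=[0.2453]  H_jac=[0.5009]  S=[0.3415]  K=[0.3597]  nu=[1.8773]  x^+=[0.9257]  P^+=[0.2011]

K[0,0] = 0.3597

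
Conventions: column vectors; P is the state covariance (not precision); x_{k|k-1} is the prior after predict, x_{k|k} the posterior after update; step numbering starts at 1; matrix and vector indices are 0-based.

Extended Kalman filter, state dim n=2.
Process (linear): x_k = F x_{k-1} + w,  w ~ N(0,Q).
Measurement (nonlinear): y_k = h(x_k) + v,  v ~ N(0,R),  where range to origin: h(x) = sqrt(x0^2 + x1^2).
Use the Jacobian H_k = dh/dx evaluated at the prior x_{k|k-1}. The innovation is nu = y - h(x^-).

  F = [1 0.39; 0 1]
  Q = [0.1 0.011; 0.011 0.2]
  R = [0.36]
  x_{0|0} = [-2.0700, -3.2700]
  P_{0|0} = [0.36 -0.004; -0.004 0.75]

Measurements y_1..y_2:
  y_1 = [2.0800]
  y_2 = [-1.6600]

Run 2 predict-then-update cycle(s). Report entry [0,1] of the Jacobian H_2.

H_jac[0,1] = -0.5018

step 1: x^-=[-3.3453, -3.2700]  P^-=[0.5710 0.2995; 0.2995 0.9500]  H_jac=[-0.7151 -0.6990]  S=[1.4156]  K=[-0.4363; -0.6204]  nu=[-2.5980]  x^+=[-2.2117, -1.6582]  P^+=[0.3015 -0.0837; -0.0837 0.4051]
step 2: x^-=[-2.8584, -1.6582]  P^-=[0.3978 0.0853; 0.0853 0.6051]  H_jac=[-0.8650 -0.5018]  S=[0.8841]  K=[-0.4376; -0.4269]  nu=[-4.9646]  x^+=[-0.6857, 0.4614]  P^+=[0.2285 -0.0799; -0.0799 0.4440]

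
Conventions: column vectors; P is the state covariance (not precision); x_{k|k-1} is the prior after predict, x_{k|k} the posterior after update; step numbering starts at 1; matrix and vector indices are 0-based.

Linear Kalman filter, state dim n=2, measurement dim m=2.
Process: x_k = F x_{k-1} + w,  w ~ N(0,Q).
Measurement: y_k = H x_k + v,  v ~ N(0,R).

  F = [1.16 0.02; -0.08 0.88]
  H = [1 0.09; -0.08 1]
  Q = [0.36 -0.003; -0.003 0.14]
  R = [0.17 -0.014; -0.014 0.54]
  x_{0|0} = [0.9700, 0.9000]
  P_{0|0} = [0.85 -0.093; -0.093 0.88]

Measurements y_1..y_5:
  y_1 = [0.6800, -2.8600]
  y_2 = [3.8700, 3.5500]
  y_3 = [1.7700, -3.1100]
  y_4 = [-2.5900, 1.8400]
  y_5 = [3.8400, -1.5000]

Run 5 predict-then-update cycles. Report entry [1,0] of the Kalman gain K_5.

K[1,0] = 0.0248

step 1: x^-=[1.1432, 0.7144]  P^-=[1.4998 -0.1612; -0.1612 0.8400]  S=[1.6476 -0.2184; -0.2184 1.4154]  K=[0.8934 -0.0608; 0.0285 0.6070]  nu=[-0.5275, -3.4829]  x^+=[0.8836, -1.4148]  P^+=[0.1557 -0.0329; -0.0329 0.3247]
step 2: x^-=[0.9967, -1.3157]  P^-=[0.5681 -0.0452; -0.0452 0.3971]  S=[0.7332 -0.0686; -0.0686 0.9480]  K=[0.7655 -0.0402; 0.0268 0.4247]  nu=[2.9917, 4.9454]  x^+=[3.0879, 0.8646]  P^+=[0.1327 -0.0218; -0.0218 0.2272]
step 3: x^-=[3.5993, 0.5138]  P^-=[0.5376 -0.0336; -0.0336 0.3199]  S=[0.7041 -0.0615; -0.0615 0.8687]  K=[0.7562 -0.0346; 0.0258 0.3731]  nu=[-1.8755, -3.3358]  x^+=[2.2964, -0.7794]  P^+=[0.1307 -0.0188; -0.0188 0.1996]
step 4: x^-=[2.6483, -0.8696]  P^-=[0.5351 -0.0308; -0.0308 0.2981]  S=[0.7020 -0.0605; -0.0605 0.8464]  K=[0.7555 -0.0329; 0.0251 0.3569]  nu=[-5.1600, 2.9214]  x^+=[-1.3462, 0.0432]  P^+=[0.1305 -0.0179; -0.0179 0.1909]
step 5: x^-=[-1.5608, 0.1457]  P^-=[0.5349 -0.0300; -0.0300 0.2912]  S=[0.7018 -0.0604; -0.0604 0.8394]  K=[0.7555 -0.0324; 0.0248 0.3516]  nu=[5.3876, -1.7706]  x^+=[2.5668, -0.3429]  P^+=[0.1305 -0.0176; -0.0176 0.1881]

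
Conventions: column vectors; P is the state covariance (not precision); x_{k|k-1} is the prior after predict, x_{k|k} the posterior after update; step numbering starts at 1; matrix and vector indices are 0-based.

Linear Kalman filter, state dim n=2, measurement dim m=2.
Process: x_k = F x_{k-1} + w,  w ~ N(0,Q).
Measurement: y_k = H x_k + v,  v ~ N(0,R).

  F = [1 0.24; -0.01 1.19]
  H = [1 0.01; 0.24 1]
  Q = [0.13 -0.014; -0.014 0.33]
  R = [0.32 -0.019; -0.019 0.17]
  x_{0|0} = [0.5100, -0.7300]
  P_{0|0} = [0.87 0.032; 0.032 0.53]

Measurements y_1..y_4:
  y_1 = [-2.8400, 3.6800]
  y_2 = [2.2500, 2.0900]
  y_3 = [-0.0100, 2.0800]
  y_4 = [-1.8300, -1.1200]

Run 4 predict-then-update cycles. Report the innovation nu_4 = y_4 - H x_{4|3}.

step 1: x^-=[0.3348, -0.8738]  P^-=[1.0459 0.1667; 0.1667 1.0799]  S=[1.3693 0.4099; 0.4099 1.3901]  K=[0.7404 0.0822; -0.1223 0.8417]  nu=[-3.1661, 4.4734]  x^+=[-1.6419, 3.2787]  P^+=[0.2359 -0.0567; -0.0567 0.1590]
step 2: x^-=[-0.8551, 3.9180]  P^-=[0.3479 -0.0383; -0.0383 0.5566]  S=[0.6672 0.0316; 0.0316 0.7282]  K=[0.5190 0.0395; -0.0849 0.7554]  nu=[3.0659, -1.6228]  x^+=[0.6720, 2.4319]  P^+=[0.1658 -0.0429; -0.0429 0.1403]
step 3: x^-=[1.2556, 2.8872]  P^-=[0.2832 -0.0266; -0.0266 0.5298]  S=[0.6027 0.0276; 0.0276 0.7033]  K=[0.4676 0.0405; -0.0695 0.7469]  nu=[-1.2945, -1.1086]  x^+=[0.6054, 2.1493]  P^+=[0.1492 -0.0378; -0.0378 0.1374]
step 4: x^-=[1.1213, 2.5516]  P^-=[0.2690 -0.0212; -0.0212 0.5254]  S=[0.5886 0.0296; 0.0296 0.7008]  K=[0.4545 0.0427; -0.0645 0.7453]  nu=[-2.9768, -3.9407]  x^+=[-0.4000, -0.1933]  P^+=[0.1450 -0.0362; -0.0362 0.1366]

innov = [-2.9768, -3.9407]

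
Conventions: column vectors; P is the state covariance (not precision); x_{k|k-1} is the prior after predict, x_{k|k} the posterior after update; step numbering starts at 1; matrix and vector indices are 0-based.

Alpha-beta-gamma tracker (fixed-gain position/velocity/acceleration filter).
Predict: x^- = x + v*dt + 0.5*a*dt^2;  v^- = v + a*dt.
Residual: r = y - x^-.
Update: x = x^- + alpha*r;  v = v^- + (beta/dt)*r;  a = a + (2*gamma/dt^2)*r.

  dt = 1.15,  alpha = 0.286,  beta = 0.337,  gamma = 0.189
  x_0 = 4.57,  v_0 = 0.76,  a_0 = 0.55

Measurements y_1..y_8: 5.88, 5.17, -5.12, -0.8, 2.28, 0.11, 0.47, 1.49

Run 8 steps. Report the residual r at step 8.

step 1: x_pred=5.8077  r=0.0723  x^+=5.8284  v^+=1.4137  a^+=0.5707
step 2: x_pred=7.8315  r=-2.6615  x^+=7.0703  v^+=1.2900  a^+=-0.1900
step 3: x_pred=8.4282  r=-13.5482  x^+=4.5534  v^+=-2.8987  a^+=-4.0624
step 4: x_pred=-1.4664  r=0.6664  x^+=-1.2758  v^+=-7.3752  a^+=-3.8719
step 5: x_pred=-12.3176  r=14.5976  x^+=-8.1427  v^+=-7.5502  a^+=0.3004
step 6: x_pred=-16.6268  r=16.7368  x^+=-11.8401  v^+=-2.3001  a^+=5.0841
step 7: x_pred=-11.1233  r=11.5933  x^+=-7.8076  v^+=6.9440  a^+=8.3978
step 8: x_pred=5.7309  r=-4.2409  x^+=4.5180  v^+=15.3586  a^+=7.1856

resid = -4.2409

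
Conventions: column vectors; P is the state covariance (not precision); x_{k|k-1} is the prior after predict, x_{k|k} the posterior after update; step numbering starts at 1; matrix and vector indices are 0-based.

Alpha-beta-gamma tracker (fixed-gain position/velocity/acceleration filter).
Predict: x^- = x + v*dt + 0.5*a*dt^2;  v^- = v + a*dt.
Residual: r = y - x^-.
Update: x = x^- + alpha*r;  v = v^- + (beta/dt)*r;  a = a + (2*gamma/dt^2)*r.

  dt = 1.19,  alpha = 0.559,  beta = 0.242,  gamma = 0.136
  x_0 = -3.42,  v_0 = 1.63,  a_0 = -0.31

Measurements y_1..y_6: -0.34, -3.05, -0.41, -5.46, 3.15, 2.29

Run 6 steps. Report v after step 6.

v_post = 0.0512

step 1: x_pred=-1.6998  r=1.3598  x^+=-0.9397  v^+=1.5376  a^+=-0.0488
step 2: x_pred=0.8555  r=-3.9055  x^+=-1.3277  v^+=0.6853  a^+=-0.7990
step 3: x_pred=-1.0779  r=0.6679  x^+=-0.7045  v^+=-0.1297  a^+=-0.6707
step 4: x_pred=-1.3337  r=-4.1263  x^+=-3.6403  v^+=-1.7669  a^+=-1.4633
step 5: x_pred=-6.7790  r=9.9290  x^+=-1.2287  v^+=-1.4890  a^+=0.4439
step 6: x_pred=-2.6864  r=4.9764  x^+=0.0954  v^+=0.0512  a^+=1.3997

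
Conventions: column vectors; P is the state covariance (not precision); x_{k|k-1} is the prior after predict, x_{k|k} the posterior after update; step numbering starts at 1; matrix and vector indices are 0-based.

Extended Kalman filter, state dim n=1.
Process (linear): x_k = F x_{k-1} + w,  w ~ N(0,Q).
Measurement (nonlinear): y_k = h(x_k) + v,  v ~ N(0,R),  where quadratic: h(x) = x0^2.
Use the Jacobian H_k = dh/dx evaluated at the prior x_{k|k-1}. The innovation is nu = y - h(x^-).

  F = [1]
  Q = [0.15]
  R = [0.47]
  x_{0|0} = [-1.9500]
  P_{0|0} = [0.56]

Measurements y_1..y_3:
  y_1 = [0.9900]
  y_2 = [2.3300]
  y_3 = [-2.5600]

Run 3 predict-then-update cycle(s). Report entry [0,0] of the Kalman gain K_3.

step 1: x^-=[-1.9500]  P^-=[0.7100]  H_jac=[-3.9000]  S=[11.2691]  K=[-0.2457]  nu=[-2.8125]  x^+=[-1.2589]  P^+=[0.0296]
step 2: x^-=[-1.2589]  P^-=[0.1796]  H_jac=[-2.5178]  S=[1.6087]  K=[-0.2811]  nu=[0.7451]  x^+=[-1.4684]  P^+=[0.0525]
step 3: x^-=[-1.4684]  P^-=[0.2025]  H_jac=[-2.9368]  S=[2.2163]  K=[-0.2683]  nu=[-4.7162]  x^+=[-0.2030]  P^+=[0.0429]

K[0,0] = -0.2683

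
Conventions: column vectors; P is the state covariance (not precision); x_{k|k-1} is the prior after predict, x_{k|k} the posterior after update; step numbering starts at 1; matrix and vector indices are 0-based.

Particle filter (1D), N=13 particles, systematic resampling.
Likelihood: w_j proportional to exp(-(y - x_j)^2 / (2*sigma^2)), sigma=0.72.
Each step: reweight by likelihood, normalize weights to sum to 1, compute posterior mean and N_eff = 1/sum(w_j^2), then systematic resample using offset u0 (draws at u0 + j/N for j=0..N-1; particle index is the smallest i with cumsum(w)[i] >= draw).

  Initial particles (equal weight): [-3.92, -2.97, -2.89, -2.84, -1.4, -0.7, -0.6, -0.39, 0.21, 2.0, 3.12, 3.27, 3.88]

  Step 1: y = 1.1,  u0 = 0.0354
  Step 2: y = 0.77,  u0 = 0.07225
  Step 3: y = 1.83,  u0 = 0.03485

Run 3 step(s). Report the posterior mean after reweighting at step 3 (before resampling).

step 1: w=[0.0000, 0.0000, 0.0000, 0.0000, 0.0020, 0.0372, 0.0522, 0.0996, 0.3948, 0.3880, 0.0166, 0.0090, 0.0005]  mean=0.8430  Neff=3.1168  idx=[5, 7, 7, 8, 8, 8, 8, 8, 9, 9, 9, 9, 9]
step 2: w=[0.0225, 0.0494, 0.0494, 0.1337, 0.1337, 0.1337, 0.1337, 0.1337, 0.0420, 0.0420, 0.0420, 0.0420, 0.0420]  mean=0.5065  Neff=9.6533  idx=[2, 3, 3, 4, 4, 5, 6, 6, 7, 7, 9, 11, 12]
step 3: w=[0.0024, 0.0218, 0.0218, 0.0218, 0.0218, 0.0218, 0.0218, 0.0218, 0.0218, 0.0218, 0.2670, 0.2670, 0.2670]  mean=1.6424  Neff=4.5832  idx=[2, 6, 9, 10, 10, 10, 11, 11, 11, 11, 12, 12, 12]

post_mean = 1.6424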